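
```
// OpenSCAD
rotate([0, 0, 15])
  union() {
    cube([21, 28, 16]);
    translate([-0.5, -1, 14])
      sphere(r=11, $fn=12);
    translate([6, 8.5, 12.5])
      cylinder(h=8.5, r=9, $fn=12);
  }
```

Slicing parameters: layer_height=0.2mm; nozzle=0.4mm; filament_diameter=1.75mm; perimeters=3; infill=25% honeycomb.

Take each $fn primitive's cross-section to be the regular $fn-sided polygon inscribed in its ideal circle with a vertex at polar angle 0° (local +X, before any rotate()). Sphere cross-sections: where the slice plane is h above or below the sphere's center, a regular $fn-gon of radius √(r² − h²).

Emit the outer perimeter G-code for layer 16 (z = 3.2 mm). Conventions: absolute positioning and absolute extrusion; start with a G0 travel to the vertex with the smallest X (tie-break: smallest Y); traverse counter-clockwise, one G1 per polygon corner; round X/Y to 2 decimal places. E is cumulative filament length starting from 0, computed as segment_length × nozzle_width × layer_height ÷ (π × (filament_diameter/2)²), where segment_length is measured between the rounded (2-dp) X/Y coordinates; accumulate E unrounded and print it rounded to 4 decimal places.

At z = 3.2 mm: the cube (footprint 21×28) is included at this height; the r=11 sphere at (-0.5, -1) slices to a regular 12-gon of circumradius 2.088 (√(r²−h²) with h=10.8 from center); the cylinder at (6, 8.5) is absent (z outside [12.5, 21]); Taking the union: the regions partially overlap (shared area 0.81 mm²), so overlapping operands fuse into one piece — 1 connected region; (whole slice rotated 15° about Z — lengths, areas and connectivity unchanged). The outline is a single polygon with 15 vertices. Extrusion per mm of travel: 0.4 × 0.2 / (π × 0.875²) = 0.033260. Accumulating E over each segment gives final E = 3.5584.

G0 X-7.25 Y27.05 Z3.20
G1 X-0.25 Y0.92 E0.8997
G1 X-0.76 Y0.92 E0.9167
G1 X-1.70 Y0.38 E0.9528
G1 X-2.24 Y-0.55 E0.9885
G1 X-2.24 Y-1.64 E1.0248
G1 X-1.70 Y-2.57 E1.0605
G1 X-0.76 Y-3.11 E1.0966
G1 X0.32 Y-3.11 E1.1325
G1 X1.25 Y-2.57 E1.1683
G1 X1.79 Y-1.64 E1.2041
G1 X1.79 Y-0.55 E1.2403
G1 X1.28 Y0.34 E1.2744
G1 X20.28 Y5.44 E1.9287
G1 X13.04 Y32.48 E2.8598
G1 X-7.25 Y27.05 E3.5584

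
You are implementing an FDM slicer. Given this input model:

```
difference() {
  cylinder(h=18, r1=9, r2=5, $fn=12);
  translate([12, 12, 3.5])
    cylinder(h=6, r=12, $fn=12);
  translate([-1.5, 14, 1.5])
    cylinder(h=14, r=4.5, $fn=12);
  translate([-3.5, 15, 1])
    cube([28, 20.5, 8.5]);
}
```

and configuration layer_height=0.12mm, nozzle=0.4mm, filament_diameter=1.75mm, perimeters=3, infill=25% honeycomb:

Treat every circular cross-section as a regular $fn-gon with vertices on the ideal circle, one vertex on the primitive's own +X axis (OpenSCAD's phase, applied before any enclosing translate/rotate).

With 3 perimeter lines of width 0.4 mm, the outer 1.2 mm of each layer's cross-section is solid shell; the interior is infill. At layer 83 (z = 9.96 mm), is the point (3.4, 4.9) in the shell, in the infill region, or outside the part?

At z = 9.96 mm: the cone (r1=9→r2=5) has section circumradius 6.787 here — a regular 12-gon; the cylinder at (12, 12) is absent (z outside [3.5, 9.5]); the r=4.5 cylinder at (-1.5, 14) contributes a regular 12-gon of circumradius 4.5; the cube at (-3.5, 15) is not intersected at this z (z outside [1, 9.5]); After the difference (first − rest): starting from the cone, the r=4.5 cylinder at (-1.5, 14) misses the remaining region (no effect) — 1 connected region. Overall, the cross-section is a single solid region. The nearest boundary edge runs (3.39, 5.88)→(5.88, 3.39); distance from the point to it = 0.69 mm. The point is inside the cross-section, 0.69 mm from the nearest boundary — within the 1.2 mm shell band (3 × 0.4).

shell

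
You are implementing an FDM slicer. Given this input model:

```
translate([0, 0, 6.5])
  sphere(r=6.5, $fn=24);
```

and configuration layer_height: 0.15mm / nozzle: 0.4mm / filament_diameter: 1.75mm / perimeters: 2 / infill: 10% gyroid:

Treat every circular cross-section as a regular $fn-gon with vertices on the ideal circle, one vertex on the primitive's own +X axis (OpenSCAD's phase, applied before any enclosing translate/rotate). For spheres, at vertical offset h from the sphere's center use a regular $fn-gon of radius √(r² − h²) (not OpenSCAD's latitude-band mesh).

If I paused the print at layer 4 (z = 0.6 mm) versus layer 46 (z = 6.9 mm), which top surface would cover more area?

Layer 4 (z = 0.6): the sphere: section is a regular 24-gon, circumradius = √(r²−h²) = √(6.5²−5.9²) = 2.728 (area = (24/2)·2.728²·sin(360°/24) = 23.11 mm²). So its area = 23.11 mm². Layer 46 (z = 6.9): the r=6.5 sphere slices to a regular 24-gon of circumradius 6.488 (√(r²−h²) with h=0.4 from center) (area = (24/2)·6.488²·sin(360°/24) = 130.72 mm²). So its area = 130.72 mm². Layer 46 is larger (130.72 vs 23.11 mm²).

layer 46 (z = 6.9 mm)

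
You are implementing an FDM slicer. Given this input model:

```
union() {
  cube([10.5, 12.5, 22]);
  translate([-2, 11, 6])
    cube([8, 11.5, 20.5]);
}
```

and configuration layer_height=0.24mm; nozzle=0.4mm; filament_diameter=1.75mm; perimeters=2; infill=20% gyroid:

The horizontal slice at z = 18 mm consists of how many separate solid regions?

At z = 18 mm: the 10.5×12.5 cube contributes its full rectangle; the 8×11.5 cube at (-2, 11) contributes its full rectangle; Taking the union: the regions partially overlap (shared area 9.00 mm²), so overlapping operands fuse into one piece — 1 connected region. The result has 1 disconnected region.

1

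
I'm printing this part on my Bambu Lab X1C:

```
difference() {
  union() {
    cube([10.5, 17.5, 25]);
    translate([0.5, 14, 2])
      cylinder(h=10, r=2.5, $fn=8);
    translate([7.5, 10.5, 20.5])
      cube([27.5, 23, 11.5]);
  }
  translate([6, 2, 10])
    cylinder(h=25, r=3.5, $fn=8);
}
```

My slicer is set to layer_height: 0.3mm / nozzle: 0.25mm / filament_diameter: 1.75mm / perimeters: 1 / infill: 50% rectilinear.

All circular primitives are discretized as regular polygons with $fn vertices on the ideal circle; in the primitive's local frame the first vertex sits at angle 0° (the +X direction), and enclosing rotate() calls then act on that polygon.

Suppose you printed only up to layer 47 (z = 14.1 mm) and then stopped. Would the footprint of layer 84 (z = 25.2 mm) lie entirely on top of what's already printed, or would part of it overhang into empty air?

Compare the two slices. At z = 14.1: the cube (footprint 10.5×17.5) is included at this height (area 183.75 mm²); the cylinder at (0.5, 14) does not reach this height (z outside [2, 12]); the cube at (7.5, 10.5) is not intersected at this z (z outside [20.5, 32]); Merging all regions: only the 10.5×17.5 cube is present, so the union is just that shape — area = 183.75 mm²; the r=3.5 cylinder at (6, 2) gives a regular 8-gon of circumradius 3.5 (constant along its height) (area = (8/2)·3.500²·sin(360°/8) = 34.65 mm²); After the difference (first − rest): starting from the result so far (183.75 mm²), the r=3.5 cylinder at (6, 2) partially overlaps it — only the 29.67 mm² overlap (of its 34.65 mm²) is removed, clipping the outline — area = 154.08 mm². At z = 25.2: the cube is not intersected at this z (z outside [0, 25]); the cylinder at (0.5, 14) is absent (z outside [2, 12]); the cube at (7.5, 10.5) (footprint 27.5×23) is included at this height (area 632.50 mm²); Merging all regions: only the 27.5×23 cube at (7.5, 10.5) is present, so the union is just that shape — area = 632.50 mm²; the r=3.5 cylinder at (6, 2) gives a regular 8-gon of circumradius 3.5 (constant along its height) (area = (8/2)·3.500²·sin(360°/8) = 34.65 mm²); After the difference (first − rest): starting from the result so far (632.50 mm²), the r=3.5 cylinder at (6, 2) misses the remaining region (no effect) — area = 632.50 mm². Checking containment: at z = 25.2 the cross-section extends beyond the z = 14.1 cross-section by about 611.50 mm².

part overhangs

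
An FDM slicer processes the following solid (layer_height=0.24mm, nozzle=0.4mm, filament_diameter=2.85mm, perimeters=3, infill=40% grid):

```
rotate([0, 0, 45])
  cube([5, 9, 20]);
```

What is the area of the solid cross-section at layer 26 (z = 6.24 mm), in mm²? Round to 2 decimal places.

At z = 6.24 mm: the 5×9 cube contributes its full rectangle (area 45.00 mm²); (whole slice rotated 45° about Z — lengths, areas and connectivity unchanged). Overall, the cross-section is a single solid region. Net area = 45.00 mm².

45.00 mm²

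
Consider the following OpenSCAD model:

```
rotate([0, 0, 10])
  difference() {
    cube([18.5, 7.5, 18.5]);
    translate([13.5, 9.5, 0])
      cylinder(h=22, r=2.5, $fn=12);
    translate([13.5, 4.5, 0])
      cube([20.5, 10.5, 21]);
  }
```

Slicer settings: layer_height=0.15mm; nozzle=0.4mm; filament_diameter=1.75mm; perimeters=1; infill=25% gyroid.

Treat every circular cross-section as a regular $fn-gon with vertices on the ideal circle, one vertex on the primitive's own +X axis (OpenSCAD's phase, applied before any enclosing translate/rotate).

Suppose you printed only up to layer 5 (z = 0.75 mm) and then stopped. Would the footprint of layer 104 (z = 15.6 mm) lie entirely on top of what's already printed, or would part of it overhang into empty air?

Compare the two slices. At z = 0.75: the 18.5×7.5 cube contributes its full rectangle (area 138.75 mm²); the r=2.5 cylinder at (13.5, 9.5) gives a regular 12-gon of circumradius 2.5 (constant along its height) (area = (12/2)·2.500²·sin(360°/12) = 18.75 mm²); the cube at (13.5, 4.5) (footprint 20.5×10.5) is included at this height (area 215.25 mm²); Subtracting the remaining from the first: starting from the 18.5×7.5 cube (138.75 mm²), the r=2.5 cylinder at (13.5, 9.5) partially overlaps it — only the 0.86 mm² overlap (of its 18.75 mm²) is removed, clipping the outline; the 20.5×10.5 cube at (13.5, 4.5) partially overlaps it — only the 14.57 mm² overlap (of its 215.25 mm²) is removed, clipping the outline — area = 123.32 mm²; (rotated 10° about Z; rotation is an isometry so areas/perimeters/island counts are preserved). At z = 15.6: the cube (footprint 18.5×7.5) is included at this height (area 138.75 mm²); the cylinder at (13.5, 9.5): section is a regular 12-gon, circumradius r=2.5 (area = (12/2)·2.500²·sin(360°/12) = 18.75 mm²); the cube at (13.5, 4.5) is present — its section is the full 20.5×10.5 rectangle (area 215.25 mm²); Subtracting the remaining from the first: starting from the 18.5×7.5 cube (138.75 mm²), the r=2.5 cylinder at (13.5, 9.5) partially overlaps it — only the 0.86 mm² overlap (of its 18.75 mm²) is removed, clipping the outline; the 20.5×10.5 cube at (13.5, 4.5) partially overlaps it — only the 14.57 mm² overlap (of its 215.25 mm²) is removed, clipping the outline — area = 123.32 mm²; (whole slice rotated 10° about Z — lengths, areas and connectivity unchanged). Checking containment: the cross-section at z = 15.6 is a subset of the cross-section at z = 0.75.

entirely on top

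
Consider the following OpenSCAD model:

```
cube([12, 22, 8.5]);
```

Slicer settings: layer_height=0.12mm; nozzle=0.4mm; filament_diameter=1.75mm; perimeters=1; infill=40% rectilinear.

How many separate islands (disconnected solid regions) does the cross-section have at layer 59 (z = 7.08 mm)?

At z = 7.08 mm: the 12×22 cube contributes its full rectangle. Overall, the cross-section is a single solid region. Island count = 1.

1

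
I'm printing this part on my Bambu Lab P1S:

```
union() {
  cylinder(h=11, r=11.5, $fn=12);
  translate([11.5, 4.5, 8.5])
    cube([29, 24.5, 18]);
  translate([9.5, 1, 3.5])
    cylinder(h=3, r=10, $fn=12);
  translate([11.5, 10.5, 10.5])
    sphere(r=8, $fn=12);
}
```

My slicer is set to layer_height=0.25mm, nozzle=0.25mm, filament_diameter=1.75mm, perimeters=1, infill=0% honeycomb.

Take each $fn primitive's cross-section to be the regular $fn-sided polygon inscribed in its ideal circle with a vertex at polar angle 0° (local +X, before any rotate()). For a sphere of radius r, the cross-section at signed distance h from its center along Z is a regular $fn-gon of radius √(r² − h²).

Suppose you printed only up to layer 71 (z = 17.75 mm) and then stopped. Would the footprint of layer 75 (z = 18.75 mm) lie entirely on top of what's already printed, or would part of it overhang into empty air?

Compare the two slices. At z = 17.75: the cylinder is not intersected at this z (z outside [0, 11]); the cube at (11.5, 4.5) is present — its section is the full 29×24.5 rectangle (area 710.50 mm²); the cylinder at (9.5, 1) is not intersected at this z (z outside [3.5, 6.5]); the r=8 sphere at (11.5, 10.5) contributes a regular 12-gon of circumradius √(8²−7.25²) = 3.382 (area = (12/2)·3.382²·sin(360°/12) = 34.31 mm²); Taking the union: the regions partially overlap — summed areas 744.81 mm² minus the doubly-counted overlap 17.16 mm² gives 727.66 mm² — area = 727.66 mm². At z = 18.75: the cylinder does not reach this height (z outside [0, 11]); the cube at (11.5, 4.5) is present — its section is the full 29×24.5 rectangle (area 710.50 mm²); the cylinder at (9.5, 1) does not reach this height (z outside [3.5, 6.5]); the sphere at (11.5, 10.5) is absent (|z−center|=8.250 > r=8); Merging all regions: only the 29×24.5 cube at (11.5, 4.5) is present, so the union is just that shape — area = 710.50 mm². Checking containment: the cross-section at z = 18.75 is a subset of the cross-section at z = 17.75.

entirely on top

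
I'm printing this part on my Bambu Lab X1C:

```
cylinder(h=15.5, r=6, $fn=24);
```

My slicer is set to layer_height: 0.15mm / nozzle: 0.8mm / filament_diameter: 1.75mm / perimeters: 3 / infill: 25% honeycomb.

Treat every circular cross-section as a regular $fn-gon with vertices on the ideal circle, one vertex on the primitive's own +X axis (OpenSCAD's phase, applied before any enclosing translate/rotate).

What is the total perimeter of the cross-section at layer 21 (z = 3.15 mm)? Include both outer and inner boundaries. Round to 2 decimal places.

At z = 3.15 mm: the r=6 cylinder contributes a regular 24-gon of circumradius 6 (perimeter = 2·24·6.000·sin(180°/24) = 37.59 mm). Overall, the cross-section is a single solid region. Total boundary length (outer) = 37.59 mm.

37.59 mm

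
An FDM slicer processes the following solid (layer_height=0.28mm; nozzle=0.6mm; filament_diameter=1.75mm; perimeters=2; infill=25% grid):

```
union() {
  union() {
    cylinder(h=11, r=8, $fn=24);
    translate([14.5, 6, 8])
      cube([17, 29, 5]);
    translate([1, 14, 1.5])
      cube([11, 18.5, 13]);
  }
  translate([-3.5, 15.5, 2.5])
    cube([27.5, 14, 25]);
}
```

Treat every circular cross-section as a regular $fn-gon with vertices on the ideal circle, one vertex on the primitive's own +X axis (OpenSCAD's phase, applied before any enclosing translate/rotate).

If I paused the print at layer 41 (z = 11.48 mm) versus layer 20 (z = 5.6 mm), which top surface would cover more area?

Layer 41 (z = 11.48): the cylinder does not reach this height (z outside [0, 11]); the 17×29 cube at (14.5, 6) contributes its full rectangle (area 493.00 mm²); the cube at (1, 14) (footprint 11×18.5) is included at this height (area 203.50 mm²); Merging all regions: the 2 present regions are separate (no shared area or edge), so areas and boundary lengths simply add and each stays a separate island — area = 696.50 mm²; the 27.5×14 cube at (-3.5, 15.5) contributes its full rectangle (area 385.00 mm²); Merging all regions: the regions partially overlap — summed areas 1081.50 mm² minus the doubly-counted overlap 287.00 mm² gives 794.50 mm² — area = 794.50 mm². So its area = 794.50 mm². Layer 20 (z = 5.6): the r=8 cylinder contributes a regular 24-gon of circumradius 8 (area = (24/2)·8.000²·sin(360°/24) = 198.77 mm²); the cube at (14.5, 6) is not intersected at this z (z outside [8, 13]); the cube at (1, 14) (footprint 11×18.5) is included at this height (area 203.50 mm²); Taking the union: the 2 present regions are separate (no shared area or edge), so areas and boundary lengths simply add and each stays a separate island — area = 402.27 mm²; the 27.5×14 cube at (-3.5, 15.5) contributes its full rectangle (area 385.00 mm²); Taking the union: the regions partially overlap — summed areas 787.27 mm² minus the doubly-counted overlap 154.00 mm² gives 633.27 mm² — area = 633.27 mm². So its area = 633.27 mm². Layer 41 is larger (794.50 vs 633.27 mm²).

layer 41 (z = 11.48 mm)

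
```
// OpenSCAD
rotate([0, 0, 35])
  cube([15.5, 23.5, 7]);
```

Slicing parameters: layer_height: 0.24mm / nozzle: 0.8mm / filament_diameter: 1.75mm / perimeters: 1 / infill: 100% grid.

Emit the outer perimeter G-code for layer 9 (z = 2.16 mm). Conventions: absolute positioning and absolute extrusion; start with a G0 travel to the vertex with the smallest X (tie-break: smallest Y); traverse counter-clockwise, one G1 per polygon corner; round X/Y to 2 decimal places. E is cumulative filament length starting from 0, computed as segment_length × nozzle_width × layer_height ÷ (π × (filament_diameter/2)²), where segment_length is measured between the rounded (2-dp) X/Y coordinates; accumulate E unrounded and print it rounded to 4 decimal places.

G0 X-13.48 Y19.25 Z2.16
G1 X0.00 Y0.00 E1.8759
G1 X12.70 Y8.89 E3.1134
G1 X-0.78 Y28.14 E4.9893
G1 X-13.48 Y19.25 E6.2267

At z = 2.16 mm: the cube (footprint 15.5×23.5) is included at this height; (whole slice rotated 35° about Z — lengths, areas and connectivity unchanged). The outline is a single polygon with 4 vertices. Extrusion per mm of travel: 0.8 × 0.24 / (π × 0.875²) = 0.079824. Accumulating E over each segment gives final E = 6.2267.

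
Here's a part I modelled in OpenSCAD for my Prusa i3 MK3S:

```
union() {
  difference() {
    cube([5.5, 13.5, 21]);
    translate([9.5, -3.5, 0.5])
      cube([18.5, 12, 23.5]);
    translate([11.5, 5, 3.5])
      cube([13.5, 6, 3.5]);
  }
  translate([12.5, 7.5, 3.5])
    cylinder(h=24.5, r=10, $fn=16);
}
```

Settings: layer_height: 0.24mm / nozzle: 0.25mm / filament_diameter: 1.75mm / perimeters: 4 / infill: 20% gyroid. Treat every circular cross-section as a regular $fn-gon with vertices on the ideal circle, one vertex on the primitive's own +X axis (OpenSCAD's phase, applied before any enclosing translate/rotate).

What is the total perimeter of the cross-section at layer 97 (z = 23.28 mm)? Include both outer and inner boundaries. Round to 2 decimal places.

62.43 mm

At z = 23.28 mm: the cube does not reach this height (z outside [0, 21]); the cube at (9.5, -3.5) is present — its section is the full 18.5×12 rectangle (perimeter 61.00 mm); the cube at (11.5, 5) does not reach this height (z outside [3.5, 7]); After the difference (first − rest): the first operand is absent here, so nothing remains; the cylinder at (12.5, 7.5): section is a regular 16-gon, circumradius r=10 (perimeter = 2·16·10.000·sin(180°/16) = 62.43 mm); Taking the union: only the r=10 cylinder at (12.5, 7.5) is present, so the union is just that shape — boundary = 62.43 mm. Overall, the cross-section is a single solid region. Total boundary length (outer) = 62.43 mm.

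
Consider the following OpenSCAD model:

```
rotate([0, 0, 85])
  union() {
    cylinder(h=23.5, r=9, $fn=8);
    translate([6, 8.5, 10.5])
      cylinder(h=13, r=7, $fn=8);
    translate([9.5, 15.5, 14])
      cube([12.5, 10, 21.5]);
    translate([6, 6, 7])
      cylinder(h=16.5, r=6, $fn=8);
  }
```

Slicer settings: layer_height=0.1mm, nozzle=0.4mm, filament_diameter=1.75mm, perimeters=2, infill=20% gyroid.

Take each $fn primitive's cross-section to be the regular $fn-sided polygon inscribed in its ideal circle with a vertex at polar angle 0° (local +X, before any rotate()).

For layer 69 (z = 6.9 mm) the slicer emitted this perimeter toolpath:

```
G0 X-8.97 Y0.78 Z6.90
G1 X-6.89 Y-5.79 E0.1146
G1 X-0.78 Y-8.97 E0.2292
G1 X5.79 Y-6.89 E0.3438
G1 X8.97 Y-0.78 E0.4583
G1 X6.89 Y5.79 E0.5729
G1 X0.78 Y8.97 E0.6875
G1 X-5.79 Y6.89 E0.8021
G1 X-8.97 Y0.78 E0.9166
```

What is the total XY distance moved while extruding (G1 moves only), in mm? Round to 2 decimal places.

Sum the Euclidean lengths of each G1 segment: total = 55.12 mm.

55.12 mm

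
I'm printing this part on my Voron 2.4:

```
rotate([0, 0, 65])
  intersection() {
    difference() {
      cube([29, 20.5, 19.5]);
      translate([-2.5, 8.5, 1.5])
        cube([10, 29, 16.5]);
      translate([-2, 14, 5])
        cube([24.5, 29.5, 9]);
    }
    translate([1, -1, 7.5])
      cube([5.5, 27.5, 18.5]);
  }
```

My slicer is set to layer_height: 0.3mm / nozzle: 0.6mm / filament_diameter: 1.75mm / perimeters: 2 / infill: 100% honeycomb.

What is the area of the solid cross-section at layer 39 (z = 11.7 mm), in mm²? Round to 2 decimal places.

46.75 mm²

At z = 11.7 mm: the 29×20.5 cube contributes its full rectangle (area 594.50 mm²); the cube at (-2.5, 8.5) is present — its section is the full 10×29 rectangle (area 290.00 mm²); the cube at (-2, 14) is present — its section is the full 24.5×29.5 rectangle (area 722.75 mm²); Subtracting the remaining from the first: starting from the 29×20.5 cube (594.50 mm²), the 10×29 cube at (-2.5, 8.5) partially overlaps it — only the 90.00 mm² overlap (of its 290.00 mm²) is removed, clipping the outline; the 24.5×29.5 cube at (-2, 14) partially overlaps it — only the 97.50 mm² overlap (of its 722.75 mm²) is removed, clipping the outline — area = 407.00 mm²; the 5.5×27.5 cube at (1, -1) contributes its full rectangle (area 151.25 mm²); Keeping only the common overlap: the 5.5×27.5 cube at (1, -1) partially overlaps that combined region; clipping to the common part keeps 46.75 mm² — area = 46.75 mm²; (whole slice rotated 65° about Z — lengths, areas and connectivity unchanged). Overall, the cross-section is a single solid region. Net area = 46.75 mm².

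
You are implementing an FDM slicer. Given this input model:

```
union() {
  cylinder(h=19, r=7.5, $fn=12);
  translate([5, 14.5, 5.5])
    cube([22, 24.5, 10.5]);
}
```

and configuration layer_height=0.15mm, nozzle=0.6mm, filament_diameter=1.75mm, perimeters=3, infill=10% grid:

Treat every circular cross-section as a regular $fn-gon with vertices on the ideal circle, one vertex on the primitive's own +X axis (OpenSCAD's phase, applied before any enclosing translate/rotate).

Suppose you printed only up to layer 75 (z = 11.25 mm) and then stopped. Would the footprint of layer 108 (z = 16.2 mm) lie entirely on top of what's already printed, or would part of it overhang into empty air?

entirely on top

Compare the two slices. At z = 11.25: the r=7.5 cylinder gives a regular 12-gon of circumradius 7.5 (constant along its height) (area = (12/2)·7.500²·sin(360°/12) = 168.75 mm²); the 22×24.5 cube at (5, 14.5) contributes its full rectangle (area 539.00 mm²); Taking the union: the 2 present regions are separate (no shared area or edge), so areas and boundary lengths simply add and each stays a separate island — area = 707.75 mm². At z = 16.2: the cylinder: section is a regular 12-gon, circumradius r=7.5 (area = (12/2)·7.500²·sin(360°/12) = 168.75 mm²); the cube at (5, 14.5) is not intersected at this z (z outside [5.5, 16]); Taking the union: only the r=7.5 cylinder is present, so the union is just that shape — area = 168.75 mm². Checking containment: the cross-section at z = 16.2 is a subset of the cross-section at z = 11.25.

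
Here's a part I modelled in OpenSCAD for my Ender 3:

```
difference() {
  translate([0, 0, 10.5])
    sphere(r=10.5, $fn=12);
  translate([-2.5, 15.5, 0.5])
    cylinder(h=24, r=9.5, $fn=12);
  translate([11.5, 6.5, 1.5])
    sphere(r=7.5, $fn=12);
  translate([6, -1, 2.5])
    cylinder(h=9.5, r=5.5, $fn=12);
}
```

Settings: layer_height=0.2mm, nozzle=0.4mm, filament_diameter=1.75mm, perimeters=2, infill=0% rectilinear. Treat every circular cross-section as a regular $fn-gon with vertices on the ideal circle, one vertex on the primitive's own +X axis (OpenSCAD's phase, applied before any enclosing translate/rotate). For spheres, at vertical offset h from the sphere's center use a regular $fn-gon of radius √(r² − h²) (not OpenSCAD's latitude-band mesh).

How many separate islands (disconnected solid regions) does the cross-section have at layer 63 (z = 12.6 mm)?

At z = 12.6 mm: the r=10.5 sphere contributes a regular 12-gon of circumradius √(10.5²−2.1²) = 10.288; the r=9.5 cylinder at (-2.5, 15.5) gives a regular 12-gon of circumradius 9.5 (constant along its height); the sphere at (11.5, 6.5) is absent (|z−center|=11.100 > r=7.5); the cylinder at (6, -1) is not intersected at this z (z outside [2.5, 12]); After the difference (first − rest): starting from the r=10.5 sphere, the r=9.5 cylinder at (-2.5, 15.5) partially overlaps it — only the 27.73 mm² overlap (of its 270.75 mm²) is removed, clipping the outline — 1 connected region. Overall, the cross-section is a single solid region. Island count = 1.

1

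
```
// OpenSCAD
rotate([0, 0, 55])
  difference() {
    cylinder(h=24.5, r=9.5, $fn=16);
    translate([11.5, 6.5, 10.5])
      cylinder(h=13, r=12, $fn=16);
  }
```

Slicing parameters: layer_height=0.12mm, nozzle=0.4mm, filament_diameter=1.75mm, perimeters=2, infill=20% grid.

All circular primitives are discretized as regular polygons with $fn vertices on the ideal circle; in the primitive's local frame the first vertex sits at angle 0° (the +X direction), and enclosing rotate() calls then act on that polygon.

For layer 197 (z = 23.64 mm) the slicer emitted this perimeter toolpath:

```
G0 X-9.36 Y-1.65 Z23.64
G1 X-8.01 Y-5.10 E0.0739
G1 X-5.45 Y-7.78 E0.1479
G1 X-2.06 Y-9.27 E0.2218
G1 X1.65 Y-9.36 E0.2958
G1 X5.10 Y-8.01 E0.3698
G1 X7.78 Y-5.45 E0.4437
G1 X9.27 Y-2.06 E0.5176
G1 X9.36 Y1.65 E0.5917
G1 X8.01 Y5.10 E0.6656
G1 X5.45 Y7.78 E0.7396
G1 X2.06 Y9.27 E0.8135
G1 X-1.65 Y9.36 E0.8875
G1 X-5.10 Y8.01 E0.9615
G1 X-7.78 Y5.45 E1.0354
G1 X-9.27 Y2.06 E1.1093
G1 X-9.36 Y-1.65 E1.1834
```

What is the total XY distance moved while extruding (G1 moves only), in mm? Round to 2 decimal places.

Sum the Euclidean lengths of each G1 segment: total = 59.30 mm.

59.30 mm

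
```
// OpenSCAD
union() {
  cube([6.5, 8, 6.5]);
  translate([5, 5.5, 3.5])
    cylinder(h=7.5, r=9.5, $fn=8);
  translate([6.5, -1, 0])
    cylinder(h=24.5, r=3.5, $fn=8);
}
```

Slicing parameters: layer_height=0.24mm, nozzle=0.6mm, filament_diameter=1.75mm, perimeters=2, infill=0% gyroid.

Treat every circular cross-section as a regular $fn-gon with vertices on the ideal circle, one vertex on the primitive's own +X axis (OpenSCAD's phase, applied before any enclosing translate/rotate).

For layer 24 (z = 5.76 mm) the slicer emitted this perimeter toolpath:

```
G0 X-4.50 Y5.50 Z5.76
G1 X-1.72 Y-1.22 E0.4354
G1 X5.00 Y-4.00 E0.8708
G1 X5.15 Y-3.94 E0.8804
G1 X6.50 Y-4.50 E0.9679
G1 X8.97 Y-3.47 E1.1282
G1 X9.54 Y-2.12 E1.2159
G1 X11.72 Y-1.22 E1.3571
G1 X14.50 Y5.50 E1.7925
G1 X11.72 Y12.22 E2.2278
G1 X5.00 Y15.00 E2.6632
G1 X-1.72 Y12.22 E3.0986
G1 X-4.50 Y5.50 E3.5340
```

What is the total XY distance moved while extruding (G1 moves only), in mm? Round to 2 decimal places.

Sum the Euclidean lengths of each G1 segment: total = 59.03 mm.

59.03 mm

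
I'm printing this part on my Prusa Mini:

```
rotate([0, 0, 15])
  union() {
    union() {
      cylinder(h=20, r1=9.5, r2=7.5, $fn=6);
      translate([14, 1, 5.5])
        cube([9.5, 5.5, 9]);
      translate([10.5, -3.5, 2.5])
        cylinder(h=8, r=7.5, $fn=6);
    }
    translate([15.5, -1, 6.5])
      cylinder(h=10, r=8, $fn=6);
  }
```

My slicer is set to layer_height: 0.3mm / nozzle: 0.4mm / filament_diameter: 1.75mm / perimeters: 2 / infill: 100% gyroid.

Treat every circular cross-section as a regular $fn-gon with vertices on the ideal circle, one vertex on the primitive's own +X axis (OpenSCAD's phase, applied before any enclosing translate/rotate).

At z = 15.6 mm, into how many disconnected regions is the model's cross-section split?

At z = 15.6 mm: the cone (r1=9.5→r2=7.5) has section circumradius 7.940 here — a regular 6-gon; the cube at (14, 1) is not intersected at this z (z outside [5.5, 14.5]); the cylinder at (10.5, -3.5) does not reach this height (z outside [2.5, 10.5]); Combining (union): only the cone is present, so the union is just that shape — 1 connected region; the r=8 cylinder at (15.5, -1) gives a regular 6-gon of circumradius 8 (constant along its height); Taking the union: the 2 present regions are separate (no shared area or edge), so areas and boundary lengths simply add and each stays a separate island — 2 connected regions; (rotated 15° about Z; rotation is an isometry so areas/perimeters/island counts are preserved). The result has 2 disconnected regions.

2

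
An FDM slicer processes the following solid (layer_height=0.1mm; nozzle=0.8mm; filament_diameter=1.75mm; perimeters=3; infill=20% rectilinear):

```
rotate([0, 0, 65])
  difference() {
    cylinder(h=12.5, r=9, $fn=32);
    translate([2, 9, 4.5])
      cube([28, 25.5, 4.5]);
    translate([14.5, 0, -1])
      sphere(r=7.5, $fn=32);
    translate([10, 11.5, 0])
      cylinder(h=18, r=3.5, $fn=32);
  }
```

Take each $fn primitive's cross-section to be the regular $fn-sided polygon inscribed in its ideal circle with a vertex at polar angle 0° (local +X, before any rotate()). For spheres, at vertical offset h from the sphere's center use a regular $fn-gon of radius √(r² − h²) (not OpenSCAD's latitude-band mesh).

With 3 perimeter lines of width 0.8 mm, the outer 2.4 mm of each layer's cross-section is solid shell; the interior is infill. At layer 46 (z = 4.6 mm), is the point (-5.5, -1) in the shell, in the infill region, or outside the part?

infill

At z = 4.6 mm: the r=9 cylinder contributes a regular 32-gon of circumradius 9; the cube at (2, 9) is present — its section is the full 28×25.5 rectangle; the sphere at (14.5, 0): section is a regular 32-gon, circumradius = √(r²−h²) = √(7.5²−5.6²) = 4.989; the r=3.5 cylinder at (10, 11.5) contributes a regular 32-gon of circumradius 3.5; After the difference (first − rest): starting from the r=9 cylinder, the 28×25.5 cube at (2, 9) misses the remaining region (no effect); the r=7.5 sphere at (14.5, 0) misses the remaining region (no effect); the r=3.5 cylinder at (10, 11.5) misses the remaining region (no effect) — 1 connected region; (whole slice rotated 65° about Z — lengths, areas and connectivity unchanged). Overall, the cross-section is a single solid region. Undo the 65° rotation: the query point maps to (-3.231, 4.562) in the un-rotated model frame. The nearest boundary edge runs (-6.36, 6.36)→(-5.00, 7.48); distance from the point to it = 3.38 mm. The point is inside the cross-section and 3.38 mm from the nearest boundary — more than the 2.4 mm shell width (3 × 0.8), so it's in the infill interior.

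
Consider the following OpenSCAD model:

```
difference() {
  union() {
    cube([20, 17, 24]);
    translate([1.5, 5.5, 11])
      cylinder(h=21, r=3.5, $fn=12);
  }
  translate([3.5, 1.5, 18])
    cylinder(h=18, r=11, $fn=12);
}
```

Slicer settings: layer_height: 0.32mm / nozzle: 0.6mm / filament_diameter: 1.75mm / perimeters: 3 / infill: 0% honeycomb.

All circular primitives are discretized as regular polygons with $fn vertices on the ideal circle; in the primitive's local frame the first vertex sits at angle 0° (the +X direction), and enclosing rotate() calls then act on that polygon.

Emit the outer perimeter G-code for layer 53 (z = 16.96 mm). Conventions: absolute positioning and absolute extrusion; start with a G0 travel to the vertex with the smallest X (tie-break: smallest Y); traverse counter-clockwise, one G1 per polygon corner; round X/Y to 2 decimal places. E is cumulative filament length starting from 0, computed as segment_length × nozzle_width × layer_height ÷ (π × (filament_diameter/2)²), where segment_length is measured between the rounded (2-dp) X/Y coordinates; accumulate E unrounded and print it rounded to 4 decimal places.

G0 X-2.00 Y5.50 Z16.96
G1 X-1.53 Y3.75 E0.1446
G1 X-0.25 Y2.47 E0.2891
G1 X0.00 Y2.40 E0.3099
G1 X0.00 Y0.00 E0.5014
G1 X20.00 Y0.00 E2.0979
G1 X20.00 Y17.00 E3.4549
G1 X0.00 Y17.00 E5.0514
G1 X0.00 Y8.60 E5.7220
G1 X-0.25 Y8.53 E5.7427
G1 X-1.53 Y7.25 E5.8872
G1 X-2.00 Y5.50 E6.0318

At z = 16.96 mm: the cube is present — its section is the full 20×17 rectangle; the cylinder at (1.5, 5.5): section is a regular 12-gon, circumradius r=3.5; Combining (union): the regions partially overlap (shared area 28.27 mm²), so overlapping operands fuse into one piece — 1 connected region; the cylinder at (3.5, 1.5) is absent (z outside [18, 36]); Subtracting the remaining from the first: none of the subtracted shapes is present at this height, so that combined region is unchanged — 1 connected region. The outline is a single polygon with 11 vertices. Extrusion per mm of travel: 0.6 × 0.32 / (π × 0.875²) = 0.079824. Accumulating E over each segment gives final E = 6.0318.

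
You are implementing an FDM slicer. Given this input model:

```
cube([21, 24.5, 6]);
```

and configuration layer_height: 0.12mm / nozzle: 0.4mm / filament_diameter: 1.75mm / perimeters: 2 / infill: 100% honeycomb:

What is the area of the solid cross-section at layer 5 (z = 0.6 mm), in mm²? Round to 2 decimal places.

514.50 mm²

At z = 0.6 mm: the cube is present — its section is the full 21×24.5 rectangle (area 514.50 mm²). Overall, the cross-section is a single solid region. Net area = 514.50 mm².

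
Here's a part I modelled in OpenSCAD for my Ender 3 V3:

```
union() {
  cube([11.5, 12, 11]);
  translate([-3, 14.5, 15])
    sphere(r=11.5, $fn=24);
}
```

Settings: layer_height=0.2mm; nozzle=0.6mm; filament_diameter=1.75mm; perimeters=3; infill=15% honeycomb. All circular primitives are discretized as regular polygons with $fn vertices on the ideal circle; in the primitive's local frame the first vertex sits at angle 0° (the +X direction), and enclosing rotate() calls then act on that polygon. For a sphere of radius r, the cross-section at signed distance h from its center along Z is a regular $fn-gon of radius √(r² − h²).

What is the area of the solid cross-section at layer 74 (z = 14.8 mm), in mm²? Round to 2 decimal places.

410.62 mm²

At z = 14.8 mm: the cube is absent (z outside [0, 11]); the r=11.5 sphere at (-3, 14.5) contributes a regular 24-gon of circumradius √(11.5²−0.2²) = 11.498 (area = (24/2)·11.498²·sin(360°/24) = 410.62 mm²); Merging all regions: only the r=11.5 sphere at (-3, 14.5) is present, so the union is just that shape — area = 410.62 mm². Overall, the cross-section is a single solid region. Net area = 410.62 mm².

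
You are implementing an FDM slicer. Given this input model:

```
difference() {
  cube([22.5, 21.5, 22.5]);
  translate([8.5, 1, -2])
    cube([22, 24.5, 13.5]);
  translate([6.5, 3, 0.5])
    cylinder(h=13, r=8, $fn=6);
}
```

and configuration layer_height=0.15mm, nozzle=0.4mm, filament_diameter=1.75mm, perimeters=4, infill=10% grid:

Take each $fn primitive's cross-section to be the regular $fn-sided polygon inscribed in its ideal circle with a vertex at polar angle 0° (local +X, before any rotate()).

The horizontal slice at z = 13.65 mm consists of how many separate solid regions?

At z = 13.65 mm: the cube is present — its section is the full 22.5×21.5 rectangle; the cube at (8.5, 1) is not intersected at this z (z outside [-2, 11.5]); the cylinder at (6.5, 3) is not intersected at this z (z outside [0.5, 13.5]); Subtracting the remaining from the first: none of the subtracted shapes is present at this height, so the 22.5×21.5 cube is unchanged — 1 connected region. The result has 1 disconnected region.

1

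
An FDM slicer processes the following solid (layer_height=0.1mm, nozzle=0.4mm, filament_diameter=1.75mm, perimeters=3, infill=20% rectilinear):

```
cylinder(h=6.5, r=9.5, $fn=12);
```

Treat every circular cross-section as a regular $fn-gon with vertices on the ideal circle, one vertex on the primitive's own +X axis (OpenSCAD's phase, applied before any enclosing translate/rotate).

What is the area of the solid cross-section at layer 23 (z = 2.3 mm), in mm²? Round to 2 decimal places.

270.75 mm²

At z = 2.3 mm: the cylinder: section is a regular 12-gon, circumradius r=9.5 (area = (12/2)·9.500²·sin(360°/12) = 270.75 mm²). Overall, the cross-section is a single solid region. Net area = 270.75 mm².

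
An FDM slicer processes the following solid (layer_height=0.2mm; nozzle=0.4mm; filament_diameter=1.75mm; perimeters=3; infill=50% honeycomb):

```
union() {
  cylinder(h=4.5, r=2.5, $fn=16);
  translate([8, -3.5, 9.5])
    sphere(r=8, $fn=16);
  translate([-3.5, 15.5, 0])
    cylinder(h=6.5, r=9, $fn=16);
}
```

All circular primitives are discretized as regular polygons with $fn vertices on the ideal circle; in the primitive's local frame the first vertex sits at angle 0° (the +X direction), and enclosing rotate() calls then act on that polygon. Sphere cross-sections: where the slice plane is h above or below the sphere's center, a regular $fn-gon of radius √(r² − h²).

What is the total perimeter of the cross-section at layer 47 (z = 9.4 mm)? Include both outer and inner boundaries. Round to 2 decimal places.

At z = 9.4 mm: the cylinder is absent (z outside [0, 4.5]); the r=8 sphere at (8, -3.5) contributes a regular 16-gon of circumradius √(8²−0.1²) = 7.999 (perimeter = 2·16·7.999·sin(180°/16) = 49.94 mm); the cylinder at (-3.5, 15.5) is absent (z outside [0, 6.5]); Merging all regions: only the r=8 sphere at (8, -3.5) is present, so the union is just that shape — boundary = 49.94 mm. Overall, the cross-section is a single solid region. Total boundary length (outer) = 49.94 mm.

49.94 mm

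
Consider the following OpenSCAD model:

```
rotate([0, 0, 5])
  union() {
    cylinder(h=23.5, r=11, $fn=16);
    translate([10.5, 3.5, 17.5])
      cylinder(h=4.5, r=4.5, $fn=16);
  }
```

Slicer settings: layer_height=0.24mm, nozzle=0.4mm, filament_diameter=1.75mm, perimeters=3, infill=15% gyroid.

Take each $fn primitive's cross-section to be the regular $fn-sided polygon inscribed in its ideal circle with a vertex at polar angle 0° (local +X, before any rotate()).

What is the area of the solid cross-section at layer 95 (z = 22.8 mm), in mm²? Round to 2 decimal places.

370.44 mm²

At z = 22.8 mm: the r=11 cylinder contributes a regular 16-gon of circumradius 11 (area = (16/2)·11.000²·sin(360°/16) = 370.44 mm²); the cylinder at (10.5, 3.5) is absent (z outside [17.5, 22]); Taking the union: only the r=11 cylinder is present, so the union is just that shape — area = 370.44 mm²; (rotated 5° about Z; rotation is an isometry so areas/perimeters/island counts are preserved). Overall, the cross-section is a single solid region. Net area = 370.44 mm².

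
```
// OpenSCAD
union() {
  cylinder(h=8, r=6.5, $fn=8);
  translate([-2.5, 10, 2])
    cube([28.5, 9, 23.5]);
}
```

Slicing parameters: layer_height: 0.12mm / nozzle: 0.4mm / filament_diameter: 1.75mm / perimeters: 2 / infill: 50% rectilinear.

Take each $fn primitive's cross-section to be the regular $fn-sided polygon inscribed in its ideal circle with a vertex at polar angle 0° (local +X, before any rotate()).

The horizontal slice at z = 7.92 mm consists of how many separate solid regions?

2

At z = 7.92 mm: the r=6.5 cylinder contributes a regular 8-gon of circumradius 6.5; the 28.5×9 cube at (-2.5, 10) contributes its full rectangle; Taking the union: the 2 present regions are separate (no shared area or edge), so areas and boundary lengths simply add and each stays a separate island — 2 connected regions. The result has 2 disconnected regions.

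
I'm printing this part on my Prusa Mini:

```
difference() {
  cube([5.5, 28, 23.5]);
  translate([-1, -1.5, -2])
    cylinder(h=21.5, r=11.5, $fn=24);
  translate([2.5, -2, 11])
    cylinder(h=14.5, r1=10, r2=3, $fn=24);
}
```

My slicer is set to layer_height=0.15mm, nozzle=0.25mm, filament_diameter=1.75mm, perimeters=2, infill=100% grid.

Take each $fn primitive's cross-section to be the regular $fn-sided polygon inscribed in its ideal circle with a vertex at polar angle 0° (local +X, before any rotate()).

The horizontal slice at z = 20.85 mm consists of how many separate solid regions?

At z = 20.85 mm: the cube is present — its section is the full 5.5×28 rectangle; the cylinder at (-1, -1.5) is absent (z outside [-2, 19.5]); the cone at (2.5, -2) (r1=10→r2=3) has section circumradius 5.245 here — a regular 24-gon; Subtracting the remaining from the first: starting from the 5.5×28 cube, the cone at (2.5, -2) partially overlaps it — only the 16.25 mm² overlap (of its 85.44 mm²) is removed, clipping the outline — 1 connected region. The result has 1 disconnected region.

1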